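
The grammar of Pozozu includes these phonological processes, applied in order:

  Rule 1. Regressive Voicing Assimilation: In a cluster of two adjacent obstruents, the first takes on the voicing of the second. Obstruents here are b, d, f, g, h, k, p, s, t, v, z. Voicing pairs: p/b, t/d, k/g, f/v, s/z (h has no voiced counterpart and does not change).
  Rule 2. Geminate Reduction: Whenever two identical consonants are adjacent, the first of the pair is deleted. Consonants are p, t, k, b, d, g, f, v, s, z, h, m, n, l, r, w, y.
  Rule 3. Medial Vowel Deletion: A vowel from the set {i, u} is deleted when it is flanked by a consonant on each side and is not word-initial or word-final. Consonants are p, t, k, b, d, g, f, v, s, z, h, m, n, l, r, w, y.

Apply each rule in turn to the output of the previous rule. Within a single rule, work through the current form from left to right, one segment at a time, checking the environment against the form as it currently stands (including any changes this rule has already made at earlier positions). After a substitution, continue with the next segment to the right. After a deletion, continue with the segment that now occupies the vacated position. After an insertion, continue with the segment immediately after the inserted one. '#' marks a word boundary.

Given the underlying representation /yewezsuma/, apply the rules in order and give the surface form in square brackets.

[yewesma]

Rule 1 Regressive Voicing Assimilation: [yewezsuma] → [yewessuma]
Rule 2 Geminate Reduction: [yewessuma] → [yewesuma]
Rule 3 Medial Vowel Deletion: [yewesuma] → [yewesma]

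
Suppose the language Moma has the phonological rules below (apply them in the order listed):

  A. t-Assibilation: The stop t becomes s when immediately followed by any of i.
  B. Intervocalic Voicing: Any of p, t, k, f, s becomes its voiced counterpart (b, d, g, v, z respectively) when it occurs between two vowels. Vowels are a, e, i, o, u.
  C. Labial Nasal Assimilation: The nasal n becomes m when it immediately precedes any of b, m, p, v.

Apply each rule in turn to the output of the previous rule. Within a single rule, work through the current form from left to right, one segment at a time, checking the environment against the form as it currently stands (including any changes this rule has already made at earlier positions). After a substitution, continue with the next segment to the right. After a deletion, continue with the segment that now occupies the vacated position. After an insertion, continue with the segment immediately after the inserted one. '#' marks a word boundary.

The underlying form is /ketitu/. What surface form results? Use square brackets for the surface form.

A t-Assibilation: [ketitu] → [kesitu]
B Intervocalic Voicing: [kesitu] → [kezidu]
C Labial Nasal Assimilation: no change — [kezidu]

[kezidu]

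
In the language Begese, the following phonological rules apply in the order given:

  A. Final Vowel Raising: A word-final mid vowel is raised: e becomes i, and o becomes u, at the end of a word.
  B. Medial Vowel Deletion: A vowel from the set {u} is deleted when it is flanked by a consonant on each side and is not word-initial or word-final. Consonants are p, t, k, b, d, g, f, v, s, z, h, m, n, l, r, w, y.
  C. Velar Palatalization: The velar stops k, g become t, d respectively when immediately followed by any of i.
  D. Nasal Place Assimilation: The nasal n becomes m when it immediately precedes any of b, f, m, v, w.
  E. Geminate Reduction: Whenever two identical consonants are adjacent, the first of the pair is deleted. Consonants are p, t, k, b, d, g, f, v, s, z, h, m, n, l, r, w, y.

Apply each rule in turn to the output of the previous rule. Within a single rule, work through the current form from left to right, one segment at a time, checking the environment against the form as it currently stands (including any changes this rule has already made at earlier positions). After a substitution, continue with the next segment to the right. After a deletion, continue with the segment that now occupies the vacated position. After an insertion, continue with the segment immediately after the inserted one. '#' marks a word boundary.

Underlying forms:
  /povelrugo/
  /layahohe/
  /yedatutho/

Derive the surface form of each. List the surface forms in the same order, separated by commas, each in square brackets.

/povelrugo/:
  A Final Vowel Raising: [povelrugo] → [povelrugu]
  B Medial Vowel Deletion: [povelrugu] → [povelrgu]
  C Velar Palatalization: no change — [povelrgu]
  D Nasal Place Assimilation: no change — [povelrgu]
  E Geminate Reduction: no change — [povelrgu]
/layahohe/:
  A Final Vowel Raising: [layahohe] → [layahohi]
  B Medial Vowel Deletion: no change — [layahohi]
  C Velar Palatalization: no change — [layahohi]
  D Nasal Place Assimilation: no change — [layahohi]
  E Geminate Reduction: no change — [layahohi]
/yedatutho/:
  A Final Vowel Raising: [yedatutho] → [yedatuthu]
  B Medial Vowel Deletion: [yedatuthu] → [yedatthu]
  C Velar Palatalization: no change — [yedatthu]
  D Nasal Place Assimilation: no change — [yedatthu]
  E Geminate Reduction: [yedatthu] → [yedathu]

[povelrgu], [layahohi], [yedathu]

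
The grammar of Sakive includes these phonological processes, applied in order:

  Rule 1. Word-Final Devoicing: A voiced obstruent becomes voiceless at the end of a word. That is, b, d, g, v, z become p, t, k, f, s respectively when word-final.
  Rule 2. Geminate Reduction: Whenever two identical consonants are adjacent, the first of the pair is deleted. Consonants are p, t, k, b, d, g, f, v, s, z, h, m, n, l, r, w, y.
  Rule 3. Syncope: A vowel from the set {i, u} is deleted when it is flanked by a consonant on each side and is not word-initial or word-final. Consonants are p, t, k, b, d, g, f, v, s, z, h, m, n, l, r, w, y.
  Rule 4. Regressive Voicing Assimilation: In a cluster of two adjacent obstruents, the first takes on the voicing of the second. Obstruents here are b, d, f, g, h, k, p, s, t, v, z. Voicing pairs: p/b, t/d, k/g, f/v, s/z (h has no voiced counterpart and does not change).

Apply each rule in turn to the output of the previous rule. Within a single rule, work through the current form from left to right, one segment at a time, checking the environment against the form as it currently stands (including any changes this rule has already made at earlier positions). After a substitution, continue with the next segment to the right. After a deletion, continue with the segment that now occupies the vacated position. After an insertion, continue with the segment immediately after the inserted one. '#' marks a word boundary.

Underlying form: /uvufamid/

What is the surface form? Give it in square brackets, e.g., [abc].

[uffamt]

Rule 1 Word-Final Devoicing: [uvufamid] → [uvufamit]
Rule 2 Geminate Reduction: no change — [uvufamit]
Rule 3 Syncope: [uvufamit] → [uvfamt]
Rule 4 Regressive Voicing Assimilation: [uvfamt] → [uffamt]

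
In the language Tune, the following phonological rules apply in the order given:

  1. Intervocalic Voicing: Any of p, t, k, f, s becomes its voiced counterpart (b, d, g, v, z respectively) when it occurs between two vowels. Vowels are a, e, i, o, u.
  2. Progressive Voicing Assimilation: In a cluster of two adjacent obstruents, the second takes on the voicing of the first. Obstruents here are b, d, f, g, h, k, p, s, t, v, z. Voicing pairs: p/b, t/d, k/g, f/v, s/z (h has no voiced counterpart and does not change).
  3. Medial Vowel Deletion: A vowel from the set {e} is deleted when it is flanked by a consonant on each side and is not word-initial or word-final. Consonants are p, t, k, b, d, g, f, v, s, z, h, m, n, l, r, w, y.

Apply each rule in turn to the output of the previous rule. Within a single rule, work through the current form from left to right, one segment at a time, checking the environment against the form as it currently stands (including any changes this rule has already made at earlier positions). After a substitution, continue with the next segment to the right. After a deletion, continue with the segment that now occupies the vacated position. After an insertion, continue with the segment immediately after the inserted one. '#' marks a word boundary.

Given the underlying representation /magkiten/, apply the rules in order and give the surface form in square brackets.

[maggidn]

1 Intervocalic Voicing: [magkiten] → [magkiden]
2 Progressive Voicing Assimilation: [magkiden] → [maggiden]
3 Medial Vowel Deletion: [maggiden] → [maggidn]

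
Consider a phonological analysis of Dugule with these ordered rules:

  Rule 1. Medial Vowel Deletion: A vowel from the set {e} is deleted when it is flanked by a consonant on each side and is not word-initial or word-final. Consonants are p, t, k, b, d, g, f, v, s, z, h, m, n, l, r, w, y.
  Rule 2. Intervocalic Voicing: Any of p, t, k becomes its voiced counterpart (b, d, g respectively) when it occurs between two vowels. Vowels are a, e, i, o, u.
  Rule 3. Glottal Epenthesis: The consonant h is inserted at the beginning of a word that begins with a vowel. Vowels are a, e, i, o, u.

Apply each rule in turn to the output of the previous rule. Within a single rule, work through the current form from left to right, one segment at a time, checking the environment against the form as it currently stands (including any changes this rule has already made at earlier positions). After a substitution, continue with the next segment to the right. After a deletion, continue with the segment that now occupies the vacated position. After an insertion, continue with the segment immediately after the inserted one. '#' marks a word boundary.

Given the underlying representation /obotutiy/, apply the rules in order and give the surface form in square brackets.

Rule 1 Medial Vowel Deletion: no change — [obotutiy]
Rule 2 Intervocalic Voicing: [obotutiy] → [obodudiy]
Rule 3 Glottal Epenthesis: [obodudiy] → [hobodudiy]

[hobodudiy]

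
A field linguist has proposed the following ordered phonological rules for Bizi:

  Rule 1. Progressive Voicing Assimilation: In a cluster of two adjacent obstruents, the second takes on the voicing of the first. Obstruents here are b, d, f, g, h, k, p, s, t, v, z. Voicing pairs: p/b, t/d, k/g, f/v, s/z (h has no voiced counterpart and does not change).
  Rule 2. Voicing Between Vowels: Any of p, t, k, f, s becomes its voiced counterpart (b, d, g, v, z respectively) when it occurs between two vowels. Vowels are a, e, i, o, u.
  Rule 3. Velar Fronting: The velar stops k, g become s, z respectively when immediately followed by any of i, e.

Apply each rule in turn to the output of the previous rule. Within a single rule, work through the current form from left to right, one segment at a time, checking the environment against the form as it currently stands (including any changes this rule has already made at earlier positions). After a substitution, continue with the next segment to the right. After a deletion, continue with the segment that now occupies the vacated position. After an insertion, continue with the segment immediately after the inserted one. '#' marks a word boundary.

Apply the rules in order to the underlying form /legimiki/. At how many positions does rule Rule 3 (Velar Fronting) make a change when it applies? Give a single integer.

Rule 1 Progressive Voicing Assimilation: no change — [legimiki]
Rule 2 Voicing Between Vowels: [legimiki] → [legimigi]
Rule 3 Velar Fronting: [legimigi] → [lezimizi]
Rule Rule 3 changed 2 position(s).

2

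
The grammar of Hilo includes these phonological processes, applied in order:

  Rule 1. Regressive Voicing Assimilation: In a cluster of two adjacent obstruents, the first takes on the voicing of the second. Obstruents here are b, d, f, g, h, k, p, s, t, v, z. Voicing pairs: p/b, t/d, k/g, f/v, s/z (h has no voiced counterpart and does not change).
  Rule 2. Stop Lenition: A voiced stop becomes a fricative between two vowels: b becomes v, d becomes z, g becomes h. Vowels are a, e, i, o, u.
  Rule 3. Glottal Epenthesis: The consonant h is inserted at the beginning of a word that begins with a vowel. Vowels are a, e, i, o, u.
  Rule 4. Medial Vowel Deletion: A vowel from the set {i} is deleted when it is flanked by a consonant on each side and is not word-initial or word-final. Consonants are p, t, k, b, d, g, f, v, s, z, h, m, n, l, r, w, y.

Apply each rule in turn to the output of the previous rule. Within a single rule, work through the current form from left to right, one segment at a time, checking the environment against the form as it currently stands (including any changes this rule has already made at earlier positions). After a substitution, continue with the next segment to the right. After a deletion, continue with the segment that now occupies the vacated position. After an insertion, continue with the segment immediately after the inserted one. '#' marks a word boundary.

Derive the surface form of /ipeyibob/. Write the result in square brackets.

Rule 1 Regressive Voicing Assimilation: no change — [ipeyibob]
Rule 2 Stop Lenition: [ipeyibob] → [ipeyivob]
Rule 3 Glottal Epenthesis: [ipeyivob] → [hipeyivob]
Rule 4 Medial Vowel Deletion: [hipeyivob] → [hpeyvob]

[hpeyvob]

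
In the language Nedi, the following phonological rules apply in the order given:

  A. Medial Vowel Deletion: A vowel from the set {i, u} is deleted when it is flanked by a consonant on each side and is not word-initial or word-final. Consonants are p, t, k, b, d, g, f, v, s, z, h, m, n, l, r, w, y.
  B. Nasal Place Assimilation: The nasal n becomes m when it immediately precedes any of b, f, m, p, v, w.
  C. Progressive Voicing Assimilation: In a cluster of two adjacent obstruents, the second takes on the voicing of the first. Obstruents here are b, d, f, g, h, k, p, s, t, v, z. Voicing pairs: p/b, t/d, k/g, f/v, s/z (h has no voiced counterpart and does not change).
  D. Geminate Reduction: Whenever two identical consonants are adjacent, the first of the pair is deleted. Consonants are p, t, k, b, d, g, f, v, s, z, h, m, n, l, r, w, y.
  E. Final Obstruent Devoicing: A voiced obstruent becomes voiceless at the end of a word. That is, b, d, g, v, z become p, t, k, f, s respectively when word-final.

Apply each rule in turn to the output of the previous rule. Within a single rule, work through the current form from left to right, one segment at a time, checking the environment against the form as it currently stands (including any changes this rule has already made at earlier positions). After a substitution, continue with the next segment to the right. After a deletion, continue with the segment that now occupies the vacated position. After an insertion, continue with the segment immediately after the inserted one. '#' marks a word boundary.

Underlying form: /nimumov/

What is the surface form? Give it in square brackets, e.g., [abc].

A Medial Vowel Deletion: [nimumov] → [nmmov]
B Nasal Place Assimilation: [nmmov] → [mmmov]
C Progressive Voicing Assimilation: no change — [mmmov]
D Geminate Reduction: [mmmov] → [mov]
E Final Obstruent Devoicing: [mov] → [mof]

[mof]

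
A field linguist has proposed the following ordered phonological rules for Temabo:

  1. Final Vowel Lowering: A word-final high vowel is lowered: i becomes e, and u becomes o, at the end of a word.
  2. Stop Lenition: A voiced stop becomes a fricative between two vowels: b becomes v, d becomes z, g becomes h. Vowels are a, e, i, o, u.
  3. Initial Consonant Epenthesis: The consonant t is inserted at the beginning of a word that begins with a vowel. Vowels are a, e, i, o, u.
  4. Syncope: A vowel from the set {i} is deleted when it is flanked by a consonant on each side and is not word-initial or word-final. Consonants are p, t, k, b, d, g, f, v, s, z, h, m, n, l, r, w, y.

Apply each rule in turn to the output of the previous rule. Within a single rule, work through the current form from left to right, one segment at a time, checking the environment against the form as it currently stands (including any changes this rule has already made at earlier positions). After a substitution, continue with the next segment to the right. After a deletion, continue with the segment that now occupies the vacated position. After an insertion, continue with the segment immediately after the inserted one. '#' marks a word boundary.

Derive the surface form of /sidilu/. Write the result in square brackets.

1 Final Vowel Lowering: [sidilu] → [sidilo]
2 Stop Lenition: [sidilo] → [sizilo]
3 Initial Consonant Epenthesis: no change — [sizilo]
4 Syncope: [sizilo] → [szlo]

[szlo]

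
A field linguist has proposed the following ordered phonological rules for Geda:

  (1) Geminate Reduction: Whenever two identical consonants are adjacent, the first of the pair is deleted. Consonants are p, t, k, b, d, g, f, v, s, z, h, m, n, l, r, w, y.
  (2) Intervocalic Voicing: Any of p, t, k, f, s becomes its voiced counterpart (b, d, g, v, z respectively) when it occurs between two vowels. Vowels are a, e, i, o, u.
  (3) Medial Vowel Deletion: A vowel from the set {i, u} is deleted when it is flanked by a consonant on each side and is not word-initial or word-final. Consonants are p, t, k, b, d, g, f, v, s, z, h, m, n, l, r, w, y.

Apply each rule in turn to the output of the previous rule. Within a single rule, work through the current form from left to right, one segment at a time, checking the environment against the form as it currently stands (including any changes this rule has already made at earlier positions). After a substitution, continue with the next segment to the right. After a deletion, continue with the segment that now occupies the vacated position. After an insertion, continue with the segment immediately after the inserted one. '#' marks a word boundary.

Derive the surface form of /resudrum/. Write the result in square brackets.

[rezdrm]

(1) Geminate Reduction: no change — [resudrum]
(2) Intervocalic Voicing: [resudrum] → [rezudrum]
(3) Medial Vowel Deletion: [rezudrum] → [rezdrm]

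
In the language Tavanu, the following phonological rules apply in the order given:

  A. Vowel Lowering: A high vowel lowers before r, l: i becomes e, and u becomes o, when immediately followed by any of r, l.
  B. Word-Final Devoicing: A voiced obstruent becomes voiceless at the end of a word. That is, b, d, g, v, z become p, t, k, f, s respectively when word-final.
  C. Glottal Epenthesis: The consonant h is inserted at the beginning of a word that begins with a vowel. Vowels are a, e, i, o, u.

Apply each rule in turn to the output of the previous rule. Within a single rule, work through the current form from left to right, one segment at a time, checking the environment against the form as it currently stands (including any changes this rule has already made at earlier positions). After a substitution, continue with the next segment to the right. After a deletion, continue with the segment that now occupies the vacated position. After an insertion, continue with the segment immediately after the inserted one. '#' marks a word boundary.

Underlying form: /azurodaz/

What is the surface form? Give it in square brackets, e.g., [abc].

A Vowel Lowering: [azurodaz] → [azorodaz]
B Word-Final Devoicing: [azorodaz] → [azorodas]
C Glottal Epenthesis: [azorodas] → [hazorodas]

[hazorodas]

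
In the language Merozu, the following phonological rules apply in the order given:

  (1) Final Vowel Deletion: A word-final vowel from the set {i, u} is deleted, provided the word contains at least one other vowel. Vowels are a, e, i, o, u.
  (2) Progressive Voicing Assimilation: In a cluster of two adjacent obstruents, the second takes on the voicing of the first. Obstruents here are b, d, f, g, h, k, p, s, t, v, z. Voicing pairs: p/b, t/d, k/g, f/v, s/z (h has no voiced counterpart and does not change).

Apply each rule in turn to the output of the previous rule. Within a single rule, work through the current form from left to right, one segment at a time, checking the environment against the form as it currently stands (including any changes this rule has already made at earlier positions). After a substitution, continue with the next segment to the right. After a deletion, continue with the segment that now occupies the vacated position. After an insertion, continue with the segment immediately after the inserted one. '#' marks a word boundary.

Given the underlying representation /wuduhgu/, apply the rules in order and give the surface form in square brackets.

[wuduhk]

(1) Final Vowel Deletion: [wuduhgu] → [wuduhg]
(2) Progressive Voicing Assimilation: [wuduhg] → [wuduhk]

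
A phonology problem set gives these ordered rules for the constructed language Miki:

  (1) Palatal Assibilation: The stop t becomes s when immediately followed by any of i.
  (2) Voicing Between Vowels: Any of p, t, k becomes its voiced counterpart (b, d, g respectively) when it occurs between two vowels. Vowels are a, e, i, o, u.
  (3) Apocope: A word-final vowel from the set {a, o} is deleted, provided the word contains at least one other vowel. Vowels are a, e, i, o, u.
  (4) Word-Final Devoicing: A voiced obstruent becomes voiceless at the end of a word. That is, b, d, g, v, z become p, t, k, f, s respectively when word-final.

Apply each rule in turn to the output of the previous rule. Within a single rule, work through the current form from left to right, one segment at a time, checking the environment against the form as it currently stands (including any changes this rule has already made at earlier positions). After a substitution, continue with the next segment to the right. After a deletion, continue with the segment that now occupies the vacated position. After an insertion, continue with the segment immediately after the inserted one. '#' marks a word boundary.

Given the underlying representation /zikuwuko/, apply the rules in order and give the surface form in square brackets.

(1) Palatal Assibilation: no change — [zikuwuko]
(2) Voicing Between Vowels: [zikuwuko] → [ziguwugo]
(3) Apocope: [ziguwugo] → [ziguwug]
(4) Word-Final Devoicing: [ziguwug] → [ziguwuk]

[ziguwuk]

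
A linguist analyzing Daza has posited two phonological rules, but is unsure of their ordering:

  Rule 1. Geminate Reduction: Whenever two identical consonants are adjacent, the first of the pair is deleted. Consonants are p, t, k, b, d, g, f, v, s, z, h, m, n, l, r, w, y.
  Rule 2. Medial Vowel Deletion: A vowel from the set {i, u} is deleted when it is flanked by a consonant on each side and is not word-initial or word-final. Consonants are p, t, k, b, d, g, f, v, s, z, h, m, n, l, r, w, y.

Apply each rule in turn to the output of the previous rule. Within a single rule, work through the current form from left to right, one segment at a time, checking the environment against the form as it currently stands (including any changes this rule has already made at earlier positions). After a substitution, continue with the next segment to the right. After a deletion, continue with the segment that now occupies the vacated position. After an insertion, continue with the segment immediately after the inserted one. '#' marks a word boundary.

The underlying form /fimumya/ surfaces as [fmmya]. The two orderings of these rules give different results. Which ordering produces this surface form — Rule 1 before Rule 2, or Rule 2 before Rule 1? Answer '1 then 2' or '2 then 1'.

Order 1 then 2:
  1 Geminate Reduction: no change — [fimumya]
  2 Medial Vowel Deletion: [fimumya] → [fmmya]
  result: [fmmya]
Order 2 then 1:
  2 Medial Vowel Deletion: [fimumya] → [fmmya]
  1 Geminate Reduction: [fmmya] → [fmya]
  result: [fmya]

1 then 2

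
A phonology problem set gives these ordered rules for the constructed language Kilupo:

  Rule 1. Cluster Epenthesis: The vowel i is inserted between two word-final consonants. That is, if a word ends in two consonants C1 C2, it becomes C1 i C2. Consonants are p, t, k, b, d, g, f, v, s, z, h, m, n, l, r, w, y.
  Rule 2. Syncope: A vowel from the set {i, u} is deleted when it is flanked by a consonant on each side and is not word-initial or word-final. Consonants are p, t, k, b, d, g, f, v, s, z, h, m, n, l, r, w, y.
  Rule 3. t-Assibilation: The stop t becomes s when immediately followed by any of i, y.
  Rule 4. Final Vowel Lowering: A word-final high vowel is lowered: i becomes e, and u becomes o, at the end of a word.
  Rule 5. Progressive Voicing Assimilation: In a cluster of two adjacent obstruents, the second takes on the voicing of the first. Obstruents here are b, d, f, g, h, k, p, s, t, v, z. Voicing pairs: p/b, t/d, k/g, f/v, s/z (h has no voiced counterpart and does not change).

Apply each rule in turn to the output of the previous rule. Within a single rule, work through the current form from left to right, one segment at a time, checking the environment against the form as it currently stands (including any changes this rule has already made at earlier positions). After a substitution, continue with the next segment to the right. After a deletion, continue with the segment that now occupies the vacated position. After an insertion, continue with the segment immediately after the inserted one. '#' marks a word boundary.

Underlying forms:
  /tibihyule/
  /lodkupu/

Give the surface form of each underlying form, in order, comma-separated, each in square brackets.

[tphyle], [lodgbo]

/tibihyule/:
  Rule 1 Cluster Epenthesis: no change — [tibihyule]
  Rule 2 Syncope: [tibihyule] → [tbhyle]
  Rule 3 t-Assibilation: no change — [tbhyle]
  Rule 4 Final Vowel Lowering: no change — [tbhyle]
  Rule 5 Progressive Voicing Assimilation: [tbhyle] → [tphyle]
/lodkupu/:
  Rule 1 Cluster Epenthesis: no change — [lodkupu]
  Rule 2 Syncope: [lodkupu] → [lodkpu]
  Rule 3 t-Assibilation: no change — [lodkpu]
  Rule 4 Final Vowel Lowering: [lodkpu] → [lodkpo]
  Rule 5 Progressive Voicing Assimilation: [lodkpo] → [lodgbo]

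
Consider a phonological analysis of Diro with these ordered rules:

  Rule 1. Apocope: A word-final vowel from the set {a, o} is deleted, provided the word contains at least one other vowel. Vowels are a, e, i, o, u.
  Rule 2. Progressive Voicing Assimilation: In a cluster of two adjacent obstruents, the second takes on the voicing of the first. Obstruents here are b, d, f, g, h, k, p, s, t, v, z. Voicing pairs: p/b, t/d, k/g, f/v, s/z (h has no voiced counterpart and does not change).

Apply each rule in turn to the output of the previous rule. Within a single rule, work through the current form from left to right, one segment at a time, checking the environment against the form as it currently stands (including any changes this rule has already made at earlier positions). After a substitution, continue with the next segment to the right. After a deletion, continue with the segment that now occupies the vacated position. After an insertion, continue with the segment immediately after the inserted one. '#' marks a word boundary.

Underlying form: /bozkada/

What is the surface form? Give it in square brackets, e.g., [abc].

Rule 1 Apocope: [bozkada] → [bozkad]
Rule 2 Progressive Voicing Assimilation: [bozkad] → [bozgad]

[bozgad]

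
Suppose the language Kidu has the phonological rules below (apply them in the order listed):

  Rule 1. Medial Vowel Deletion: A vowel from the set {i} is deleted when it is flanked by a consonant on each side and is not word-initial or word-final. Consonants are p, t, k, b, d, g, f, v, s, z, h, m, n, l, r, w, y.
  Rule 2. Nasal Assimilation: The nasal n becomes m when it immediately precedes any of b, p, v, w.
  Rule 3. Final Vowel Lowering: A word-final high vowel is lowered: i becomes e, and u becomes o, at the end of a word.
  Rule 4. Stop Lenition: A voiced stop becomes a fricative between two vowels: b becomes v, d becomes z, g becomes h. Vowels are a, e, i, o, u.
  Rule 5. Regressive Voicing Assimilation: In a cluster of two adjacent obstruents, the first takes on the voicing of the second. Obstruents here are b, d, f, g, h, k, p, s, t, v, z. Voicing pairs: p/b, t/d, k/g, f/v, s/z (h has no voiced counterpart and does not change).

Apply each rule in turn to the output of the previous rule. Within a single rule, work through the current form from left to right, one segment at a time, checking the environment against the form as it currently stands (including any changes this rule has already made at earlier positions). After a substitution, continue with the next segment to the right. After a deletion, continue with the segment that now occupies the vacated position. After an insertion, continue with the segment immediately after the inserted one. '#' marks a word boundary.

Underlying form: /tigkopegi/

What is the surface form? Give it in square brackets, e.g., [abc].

[dkkopehe]

Rule 1 Medial Vowel Deletion: [tigkopegi] → [tgkopegi]
Rule 2 Nasal Assimilation: no change — [tgkopegi]
Rule 3 Final Vowel Lowering: [tgkopegi] → [tgkopege]
Rule 4 Stop Lenition: [tgkopege] → [tgkopehe]
Rule 5 Regressive Voicing Assimilation: [tgkopehe] → [dkkopehe]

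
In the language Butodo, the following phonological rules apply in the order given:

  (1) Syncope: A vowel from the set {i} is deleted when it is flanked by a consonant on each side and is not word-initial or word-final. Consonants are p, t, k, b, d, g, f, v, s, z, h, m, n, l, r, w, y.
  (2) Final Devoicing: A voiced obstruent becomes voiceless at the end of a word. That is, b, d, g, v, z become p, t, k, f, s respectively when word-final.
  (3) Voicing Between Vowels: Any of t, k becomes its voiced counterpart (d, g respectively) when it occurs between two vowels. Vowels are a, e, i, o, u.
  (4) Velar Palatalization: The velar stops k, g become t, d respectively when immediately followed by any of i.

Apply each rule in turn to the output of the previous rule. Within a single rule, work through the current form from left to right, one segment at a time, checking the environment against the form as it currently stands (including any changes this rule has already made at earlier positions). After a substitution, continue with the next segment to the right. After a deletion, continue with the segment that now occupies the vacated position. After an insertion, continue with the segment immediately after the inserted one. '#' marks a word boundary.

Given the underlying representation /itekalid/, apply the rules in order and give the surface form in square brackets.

[idegalt]

(1) Syncope: [itekalid] → [itekald]
(2) Final Devoicing: [itekald] → [itekalt]
(3) Voicing Between Vowels: [itekalt] → [idegalt]
(4) Velar Palatalization: no change — [idegalt]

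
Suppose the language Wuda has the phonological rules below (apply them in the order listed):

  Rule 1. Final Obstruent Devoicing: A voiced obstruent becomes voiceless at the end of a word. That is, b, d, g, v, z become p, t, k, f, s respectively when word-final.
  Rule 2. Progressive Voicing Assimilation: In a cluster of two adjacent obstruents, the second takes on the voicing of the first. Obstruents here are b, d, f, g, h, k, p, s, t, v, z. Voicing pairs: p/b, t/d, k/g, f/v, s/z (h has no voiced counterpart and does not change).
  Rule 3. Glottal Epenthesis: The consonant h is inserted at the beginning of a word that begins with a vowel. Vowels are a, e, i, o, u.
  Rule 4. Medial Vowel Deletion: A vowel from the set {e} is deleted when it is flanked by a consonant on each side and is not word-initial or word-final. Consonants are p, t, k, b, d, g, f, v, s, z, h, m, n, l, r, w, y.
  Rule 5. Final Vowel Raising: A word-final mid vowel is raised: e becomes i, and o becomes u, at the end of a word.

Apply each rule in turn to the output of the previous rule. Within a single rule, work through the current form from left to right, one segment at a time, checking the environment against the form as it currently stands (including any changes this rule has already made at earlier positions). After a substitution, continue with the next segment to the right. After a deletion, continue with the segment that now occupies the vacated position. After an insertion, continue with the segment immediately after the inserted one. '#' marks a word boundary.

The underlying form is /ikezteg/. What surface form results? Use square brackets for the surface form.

[hikzdk]

Rule 1 Final Obstruent Devoicing: [ikezteg] → [ikeztek]
Rule 2 Progressive Voicing Assimilation: [ikeztek] → [ikezdek]
Rule 3 Glottal Epenthesis: [ikezdek] → [hikezdek]
Rule 4 Medial Vowel Deletion: [hikezdek] → [hikzdk]
Rule 5 Final Vowel Raising: no change — [hikzdk]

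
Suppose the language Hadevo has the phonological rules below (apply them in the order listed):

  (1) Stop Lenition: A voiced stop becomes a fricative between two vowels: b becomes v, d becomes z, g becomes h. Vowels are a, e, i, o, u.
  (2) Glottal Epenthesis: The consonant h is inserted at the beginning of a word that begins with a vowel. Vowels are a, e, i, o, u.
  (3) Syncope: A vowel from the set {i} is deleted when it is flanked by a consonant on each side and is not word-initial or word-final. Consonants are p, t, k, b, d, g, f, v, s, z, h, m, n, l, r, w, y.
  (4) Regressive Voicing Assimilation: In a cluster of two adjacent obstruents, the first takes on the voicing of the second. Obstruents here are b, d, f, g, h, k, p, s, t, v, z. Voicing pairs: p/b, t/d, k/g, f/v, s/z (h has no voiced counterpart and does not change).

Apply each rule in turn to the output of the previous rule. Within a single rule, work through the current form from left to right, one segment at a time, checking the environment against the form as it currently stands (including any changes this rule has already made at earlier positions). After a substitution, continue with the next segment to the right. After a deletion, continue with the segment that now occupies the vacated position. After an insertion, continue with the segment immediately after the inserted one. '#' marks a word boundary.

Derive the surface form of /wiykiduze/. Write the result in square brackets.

(1) Stop Lenition: [wiykiduze] → [wiykizuze]
(2) Glottal Epenthesis: no change — [wiykizuze]
(3) Syncope: [wiykizuze] → [wykzuze]
(4) Regressive Voicing Assimilation: [wykzuze] → [wygzuze]

[wygzuze]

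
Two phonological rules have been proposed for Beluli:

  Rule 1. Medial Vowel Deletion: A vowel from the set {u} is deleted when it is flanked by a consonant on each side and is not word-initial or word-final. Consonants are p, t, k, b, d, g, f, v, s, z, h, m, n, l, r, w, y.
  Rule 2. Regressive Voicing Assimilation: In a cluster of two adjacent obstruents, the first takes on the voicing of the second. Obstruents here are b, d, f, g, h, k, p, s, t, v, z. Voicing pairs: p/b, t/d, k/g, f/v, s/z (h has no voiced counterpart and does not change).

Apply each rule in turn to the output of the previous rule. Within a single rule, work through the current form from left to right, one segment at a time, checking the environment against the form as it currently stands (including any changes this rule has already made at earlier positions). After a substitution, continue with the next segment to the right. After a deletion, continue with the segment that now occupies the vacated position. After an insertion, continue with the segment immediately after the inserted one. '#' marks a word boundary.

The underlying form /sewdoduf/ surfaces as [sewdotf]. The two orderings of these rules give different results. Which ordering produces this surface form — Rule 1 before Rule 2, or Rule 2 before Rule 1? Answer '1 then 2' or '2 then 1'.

1 then 2

Order 1 then 2:
  1 Medial Vowel Deletion: [sewdoduf] → [sewdodf]
  2 Regressive Voicing Assimilation: [sewdodf] → [sewdotf]
  result: [sewdotf]
Order 2 then 1:
  2 Regressive Voicing Assimilation: no change — [sewdoduf]
  1 Medial Vowel Deletion: [sewdoduf] → [sewdodf]
  result: [sewdodf]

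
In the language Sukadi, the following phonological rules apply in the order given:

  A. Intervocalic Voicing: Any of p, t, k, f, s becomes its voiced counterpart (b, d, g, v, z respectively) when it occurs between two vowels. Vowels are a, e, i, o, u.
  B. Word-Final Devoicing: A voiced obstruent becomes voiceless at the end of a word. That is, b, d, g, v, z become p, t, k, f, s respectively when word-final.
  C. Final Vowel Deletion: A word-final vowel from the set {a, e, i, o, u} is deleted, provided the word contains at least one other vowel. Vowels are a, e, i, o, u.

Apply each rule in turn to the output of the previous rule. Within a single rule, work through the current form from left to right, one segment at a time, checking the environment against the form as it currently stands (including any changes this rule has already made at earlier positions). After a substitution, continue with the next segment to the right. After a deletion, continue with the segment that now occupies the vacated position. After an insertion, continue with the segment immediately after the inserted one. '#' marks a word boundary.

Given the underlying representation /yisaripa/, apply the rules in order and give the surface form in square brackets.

[yizarib]

A Intervocalic Voicing: [yisaripa] → [yizariba]
B Word-Final Devoicing: no change — [yizariba]
C Final Vowel Deletion: [yizariba] → [yizarib]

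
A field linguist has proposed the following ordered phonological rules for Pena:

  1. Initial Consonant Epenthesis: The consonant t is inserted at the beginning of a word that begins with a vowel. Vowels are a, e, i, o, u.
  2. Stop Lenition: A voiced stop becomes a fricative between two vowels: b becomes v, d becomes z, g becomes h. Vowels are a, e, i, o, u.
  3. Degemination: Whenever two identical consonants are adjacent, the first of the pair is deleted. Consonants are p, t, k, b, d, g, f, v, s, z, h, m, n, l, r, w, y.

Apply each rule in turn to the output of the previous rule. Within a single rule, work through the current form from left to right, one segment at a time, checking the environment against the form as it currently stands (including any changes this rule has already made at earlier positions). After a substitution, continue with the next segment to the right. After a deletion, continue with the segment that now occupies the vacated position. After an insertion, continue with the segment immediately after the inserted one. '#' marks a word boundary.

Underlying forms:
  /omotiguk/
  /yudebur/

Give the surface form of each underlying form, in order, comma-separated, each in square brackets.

/omotiguk/:
  1 Initial Consonant Epenthesis: [omotiguk] → [tomotiguk]
  2 Stop Lenition: [tomotiguk] → [tomotihuk]
  3 Degemination: no change — [tomotihuk]
/yudebur/:
  1 Initial Consonant Epenthesis: no change — [yudebur]
  2 Stop Lenition: [yudebur] → [yuzevur]
  3 Degemination: no change — [yuzevur]

[tomotihuk], [yuzevur]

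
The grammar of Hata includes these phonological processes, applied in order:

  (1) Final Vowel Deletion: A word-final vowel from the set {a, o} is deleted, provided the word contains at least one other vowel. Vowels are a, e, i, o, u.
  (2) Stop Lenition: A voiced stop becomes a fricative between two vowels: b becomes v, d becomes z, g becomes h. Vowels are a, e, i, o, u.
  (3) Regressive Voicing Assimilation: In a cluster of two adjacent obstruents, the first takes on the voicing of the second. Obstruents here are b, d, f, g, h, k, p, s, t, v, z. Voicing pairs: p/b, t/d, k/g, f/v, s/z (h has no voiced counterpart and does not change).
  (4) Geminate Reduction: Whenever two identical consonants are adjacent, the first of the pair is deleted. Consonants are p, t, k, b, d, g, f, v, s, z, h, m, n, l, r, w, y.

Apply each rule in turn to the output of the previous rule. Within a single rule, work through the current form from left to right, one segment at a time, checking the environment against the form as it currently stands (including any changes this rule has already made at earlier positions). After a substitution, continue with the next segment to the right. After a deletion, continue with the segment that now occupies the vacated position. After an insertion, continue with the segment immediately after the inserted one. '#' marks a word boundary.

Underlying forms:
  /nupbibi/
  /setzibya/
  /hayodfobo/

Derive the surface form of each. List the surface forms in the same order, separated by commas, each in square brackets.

[nubivi], [sedziby], [hayotfob]

/nupbibi/:
  (1) Final Vowel Deletion: no change — [nupbibi]
  (2) Stop Lenition: [nupbibi] → [nupbivi]
  (3) Regressive Voicing Assimilation: [nupbivi] → [nubbivi]
  (4) Geminate Reduction: [nubbivi] → [nubivi]
/setzibya/:
  (1) Final Vowel Deletion: [setzibya] → [setziby]
  (2) Stop Lenition: no change — [setziby]
  (3) Regressive Voicing Assimilation: [setziby] → [sedziby]
  (4) Geminate Reduction: no change — [sedziby]
/hayodfobo/:
  (1) Final Vowel Deletion: [hayodfobo] → [hayodfob]
  (2) Stop Lenition: no change — [hayodfob]
  (3) Regressive Voicing Assimilation: [hayodfob] → [hayotfob]
  (4) Geminate Reduction: no change — [hayotfob]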